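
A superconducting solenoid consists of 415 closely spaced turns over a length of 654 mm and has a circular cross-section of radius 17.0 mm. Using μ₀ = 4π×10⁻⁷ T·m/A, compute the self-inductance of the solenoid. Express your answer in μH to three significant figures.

L ≈ 300 μH

A = πr² = π(1.700×10^-2 m)² = 9.079×10^-4 m².
For a long solenoid, L = μ₀N²A/ℓ.
L = (4π×10⁻⁷)(415)²(9.079×10^-4)/(0.654 m) = 3.0045×10^-4 H.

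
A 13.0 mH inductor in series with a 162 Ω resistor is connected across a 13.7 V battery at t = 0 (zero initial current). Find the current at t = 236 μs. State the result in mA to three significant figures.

I ≈ 80.1 mA

τ = L/R = 1.300×10^-2/162 = 8.0247×10^-5 s; final current I_∞ = ε/R = 13.7/162 = 8.457×10^-2 A.
I(t) = I_∞(1 − e^(−t/τ)) with t/τ = 2.941.
I = (8.457×10^-2)(1 − e^(−2.941)) = 8.010×10^-2 A.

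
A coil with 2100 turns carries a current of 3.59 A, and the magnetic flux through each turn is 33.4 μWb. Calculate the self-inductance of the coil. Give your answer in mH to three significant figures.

Self-inductance is defined by L = NΦ_B/I (flux linkage over current).
L = (2100)(3.340×10^-5 Wb)/(3.59 A) = 1.954×10^-2 H.

L ≈ 19.5 mH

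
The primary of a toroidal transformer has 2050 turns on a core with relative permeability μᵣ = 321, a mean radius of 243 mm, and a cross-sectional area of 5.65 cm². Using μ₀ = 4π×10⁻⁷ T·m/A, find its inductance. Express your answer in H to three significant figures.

For a thin toroid, L = μ₀μᵣN²A/(2πR).
L = (4π×10⁻⁷)(321)(2050)²(5.650×10^-4) / (2π×0.243 m) = 0.6273 H.

L ≈ 0.627 H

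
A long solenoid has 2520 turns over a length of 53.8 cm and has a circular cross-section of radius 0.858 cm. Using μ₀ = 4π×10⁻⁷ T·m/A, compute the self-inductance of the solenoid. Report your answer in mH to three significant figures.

L ≈ 3.43 mH

A = πr² = π(8.580×10^-3 m)² = 2.313×10^-4 m².
For a long solenoid, L = μ₀N²A/ℓ.
L = (4π×10⁻⁷)(2520)²(2.313×10^-4)/(0.538 m) = 3.430×10^-3 H.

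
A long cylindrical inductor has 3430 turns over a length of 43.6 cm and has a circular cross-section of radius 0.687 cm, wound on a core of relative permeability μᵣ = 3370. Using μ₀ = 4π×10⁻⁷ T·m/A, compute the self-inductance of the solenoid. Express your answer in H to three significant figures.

A = πr² = π(6.870×10^-3 m)² = 1.483×10^-4 m².
For a long solenoid, L = μ₀μᵣN²A/ℓ.
L = (4π×10⁻⁷)(3370)(3430)²(1.483×10^-4)/(0.436 m) = 16.94 H.

L ≈ 16.9 H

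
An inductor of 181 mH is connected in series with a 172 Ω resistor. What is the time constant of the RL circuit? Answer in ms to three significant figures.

τ ≈ 1.05 ms

τ = L/R = (0.181 H)/(172 Ω) = 1.052×10^-3 s.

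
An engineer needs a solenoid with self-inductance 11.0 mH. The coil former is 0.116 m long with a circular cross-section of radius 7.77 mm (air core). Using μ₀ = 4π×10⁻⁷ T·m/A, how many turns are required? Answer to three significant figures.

N ≈ 2310 turns

A = πr² = π(7.770×10^-3 m)² = 1.897×10^-4 m².
From L = μ₀N²A/ℓ, N = √(Lℓ / (μ₀A)).
N = √[(1.100×10^-2)(0.116) / ((4π×10⁻⁷)×1.897×10^-4)] = √(5.354×10^6) ≈ 2313.8.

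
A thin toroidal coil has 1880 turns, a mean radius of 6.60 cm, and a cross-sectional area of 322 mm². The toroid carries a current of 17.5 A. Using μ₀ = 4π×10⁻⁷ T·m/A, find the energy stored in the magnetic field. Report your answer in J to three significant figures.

U ≈ 0.528 J

L = μ₀N²A/(2πR) = (4π×10⁻⁷)(1880)²(3.220×10^-4)/(2π×6.600×10^-2) = 3.449×10^-3 H.
U = ½LI² = ½(3.449×10^-3)(17.5)² = 0.5281 J.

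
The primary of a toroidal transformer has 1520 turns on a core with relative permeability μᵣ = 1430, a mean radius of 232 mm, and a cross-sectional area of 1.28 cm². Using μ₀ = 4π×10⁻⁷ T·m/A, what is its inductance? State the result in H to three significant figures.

L ≈ 0.365 H

For a thin toroid, L = μ₀μᵣN²A/(2πR).
L = (4π×10⁻⁷)(1430)(1520)²(1.280×10^-4) / (2π×0.232 m) = 0.3646 H.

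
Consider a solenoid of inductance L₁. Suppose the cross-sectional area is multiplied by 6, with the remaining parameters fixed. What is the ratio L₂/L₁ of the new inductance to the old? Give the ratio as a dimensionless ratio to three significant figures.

L₂/L₁ = 6.00

For a solenoid, L ∝ μᵣN²A/ℓ.
L₂/L₁ = (6) = 6.00.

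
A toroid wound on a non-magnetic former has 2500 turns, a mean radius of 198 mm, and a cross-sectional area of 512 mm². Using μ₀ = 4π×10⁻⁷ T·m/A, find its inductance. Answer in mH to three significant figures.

For a thin toroid, L = μ₀N²A/(2πR).
L = (4π×10⁻⁷)(2500)²(5.120×10^-4) / (2π×0.198 m) = 3.232×10^-3 H.

L ≈ 3.23 mH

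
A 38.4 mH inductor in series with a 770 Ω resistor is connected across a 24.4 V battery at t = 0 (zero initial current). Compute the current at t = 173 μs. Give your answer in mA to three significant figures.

I ≈ 30.7 mA

τ = L/R = 3.840×10^-2/770 = 4.987×10^-5 s; final current I_∞ = ε/R = 24.4/770 = 3.169×10^-2 A.
I(t) = I_∞(1 − e^(−t/τ)) with t/τ = 3.469.
I = (3.169×10^-2)(1 − e^(−3.469)) = 3.070×10^-2 A.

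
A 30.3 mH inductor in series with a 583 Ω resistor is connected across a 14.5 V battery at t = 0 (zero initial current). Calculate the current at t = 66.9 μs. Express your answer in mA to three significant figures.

I ≈ 18.0 mA

τ = L/R = 3.030×10^-2/583 = 5.197×10^-5 s; final current I_∞ = ε/R = 14.5/583 = 2.487×10^-2 A.
I(t) = I_∞(1 − e^(−t/τ)) with t/τ = 1.287.
I = (2.487×10^-2)(1 − e^(−1.287)) = 1.801×10^-2 A.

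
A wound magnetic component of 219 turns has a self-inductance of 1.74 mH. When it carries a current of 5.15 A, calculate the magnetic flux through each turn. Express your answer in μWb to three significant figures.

Φ_B ≈ 40.9 μWb

From L = NΦ_B/I, the flux per turn is Φ_B = LI/N.
Φ_B = (1.740×10^-3 H)(5.15 A)/219 = 4.092×10^-5 Wb.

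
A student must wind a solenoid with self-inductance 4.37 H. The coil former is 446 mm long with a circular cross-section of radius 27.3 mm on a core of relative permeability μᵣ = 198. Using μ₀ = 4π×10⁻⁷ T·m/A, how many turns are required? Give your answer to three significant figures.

N ≈ 1830 turns

A = πr² = π(2.730×10^-2 m)² = 2.341×10^-3 m².
From L = μ₀μᵣN²A/ℓ, N = √(Lℓ / (μ₀μᵣA)).
N = √[(4.37)(0.446) / ((4π×10⁻⁷)(198)×2.341×10^-3)] = √(3.346×10^6) ≈ 1829.1.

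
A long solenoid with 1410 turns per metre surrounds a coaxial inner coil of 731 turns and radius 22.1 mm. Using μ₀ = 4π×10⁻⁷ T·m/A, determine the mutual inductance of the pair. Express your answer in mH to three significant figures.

The outer solenoid produces a uniform field B₁ = μ₀n₁I₁ across the inner coil,
so the flux linkage is N₂Φ = N₂B₁A₂ = μ₀n₁N₂A₂·I₁, giving M = μ₀n₁N₂A₂.
A₂ = πr² = π(2.210×10^-2 m)² = 1.534×10^-3 m².
M = (4π×10⁻⁷)(1410)(731)(1.534×10^-3) = 1.987×10^-3 H.

M ≈ 1.99 mH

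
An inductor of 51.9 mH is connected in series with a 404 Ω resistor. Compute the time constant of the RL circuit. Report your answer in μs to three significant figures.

τ ≈ 128 μs

τ = L/R = (5.190×10^-2 H)/(404 Ω) = 1.2847×10^-4 s.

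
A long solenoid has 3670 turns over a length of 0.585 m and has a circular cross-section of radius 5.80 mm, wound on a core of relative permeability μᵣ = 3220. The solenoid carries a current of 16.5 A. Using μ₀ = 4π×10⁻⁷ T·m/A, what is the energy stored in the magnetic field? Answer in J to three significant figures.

A = πr² = π(5.800×10^-3 m)² = 1.057×10^-4 m².
L = μ₀μᵣN²A/ℓ = (4π×10⁻⁷)(3220)(3670)²(1.057×10^-4)/(0.585) = 9.846 H.
U = ½LI² = ½(9.846)(16.5)² = 1.340×10^3 J.

U ≈ 1340 J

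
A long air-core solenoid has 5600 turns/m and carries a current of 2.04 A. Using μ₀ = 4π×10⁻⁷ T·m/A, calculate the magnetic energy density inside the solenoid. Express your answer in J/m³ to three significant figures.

u ≈ 82.0 J/m³

B = μ₀nI = (4π×10⁻⁷)(5.600×10^3)(2.04) = 1.436×10^-2 T.
u = B²/(2μ₀) = (1.436×10^-2)²/(2×4π×10⁻⁷) = 82 J/m³.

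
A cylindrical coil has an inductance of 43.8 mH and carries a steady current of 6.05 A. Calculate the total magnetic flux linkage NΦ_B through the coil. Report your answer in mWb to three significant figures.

NΦ_B ≈ 265 mWb

From L = NΦ_B/I, the flux linkage is NΦ_B = LI.
NΦ_B = (4.380×10^-2 H)(6.05 A) = 0.265 Wb.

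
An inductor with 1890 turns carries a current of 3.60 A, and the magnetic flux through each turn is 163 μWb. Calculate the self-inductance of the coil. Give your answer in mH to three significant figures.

Self-inductance is defined by L = NΦ_B/I (flux linkage over current).
L = (1890)(1.630×10^-4 Wb)/(3.60 A) = 8.557×10^-2 H.

L ≈ 85.6 mH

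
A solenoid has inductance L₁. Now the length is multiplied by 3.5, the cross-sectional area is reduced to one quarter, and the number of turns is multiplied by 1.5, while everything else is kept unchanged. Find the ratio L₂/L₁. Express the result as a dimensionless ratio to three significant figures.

L₂/L₁ = 0.161

For a solenoid, L ∝ μᵣN²A/ℓ.
L₂/L₁ = (3.5)^-1 × (0.25) × (1.5)^2 = 0.161.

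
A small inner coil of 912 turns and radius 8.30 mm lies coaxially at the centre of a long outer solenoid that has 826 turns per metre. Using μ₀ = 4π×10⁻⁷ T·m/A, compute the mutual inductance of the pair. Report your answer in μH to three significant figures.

The outer solenoid produces a uniform field B₁ = μ₀n₁I₁ across the inner coil,
so the flux linkage is N₂Φ = N₂B₁A₂ = μ₀n₁N₂A₂·I₁, giving M = μ₀n₁N₂A₂.
A₂ = πr² = π(8.300×10^-3 m)² = 2.164×10^-4 m².
M = (4π×10⁻⁷)(826)(912)(2.164×10^-4) = 2.049×10^-4 H.

M ≈ 205 μH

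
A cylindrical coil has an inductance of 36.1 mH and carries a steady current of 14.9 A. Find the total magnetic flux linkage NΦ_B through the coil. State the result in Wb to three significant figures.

From L = NΦ_B/I, the flux linkage is NΦ_B = LI.
NΦ_B = (3.610×10^-2 H)(14.9 A) = 0.5379 Wb.

NΦ_B ≈ 0.538 Wb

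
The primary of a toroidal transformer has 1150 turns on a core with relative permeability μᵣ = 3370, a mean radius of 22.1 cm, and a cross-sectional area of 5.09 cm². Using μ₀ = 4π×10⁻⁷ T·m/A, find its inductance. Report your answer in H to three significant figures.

For a thin toroid, L = μ₀μᵣN²A/(2πR).
L = (4π×10⁻⁷)(3370)(1150)²(5.090×10^-4) / (2π×0.221 m) = 2.053 H.

L ≈ 2.05 H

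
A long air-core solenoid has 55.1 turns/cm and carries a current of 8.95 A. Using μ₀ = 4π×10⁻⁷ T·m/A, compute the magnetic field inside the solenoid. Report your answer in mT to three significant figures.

Inside a long solenoid, B = μ₀nI.
B = (4π×10⁻⁷)(5.510×10^3 m⁻¹)(8.95 A) = 6.197×10^-2 T.

B ≈ 62.0 mT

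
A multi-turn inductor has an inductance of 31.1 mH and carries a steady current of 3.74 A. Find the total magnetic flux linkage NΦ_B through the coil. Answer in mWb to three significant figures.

NΦ_B ≈ 116 mWb

From L = NΦ_B/I, the flux linkage is NΦ_B = LI.
NΦ_B = (3.110×10^-2 H)(3.74 A) = 0.1163 Wb.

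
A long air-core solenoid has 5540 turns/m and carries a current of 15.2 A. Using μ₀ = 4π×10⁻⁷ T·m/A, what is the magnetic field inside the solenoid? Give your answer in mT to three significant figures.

B ≈ 106 mT

Inside a long solenoid, B = μ₀nI.
B = (4π×10⁻⁷)(5.540×10^3 m⁻¹)(15.2 A) = 0.1058 T.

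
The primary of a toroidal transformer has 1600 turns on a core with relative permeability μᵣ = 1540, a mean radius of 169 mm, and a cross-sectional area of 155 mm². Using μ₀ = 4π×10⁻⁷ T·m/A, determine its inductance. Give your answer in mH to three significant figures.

L ≈ 723 mH

For a thin toroid, L = μ₀μᵣN²A/(2πR).
L = (4π×10⁻⁷)(1540)(1600)²(1.550×10^-4) / (2π×0.169 m) = 0.7232 H.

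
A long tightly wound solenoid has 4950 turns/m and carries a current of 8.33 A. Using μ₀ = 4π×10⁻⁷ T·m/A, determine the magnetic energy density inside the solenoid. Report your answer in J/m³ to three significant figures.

B = μ₀nI = (4π×10⁻⁷)(4.950×10^3)(8.33) = 5.182×10^-2 T.
u = B²/(2μ₀) = (5.182×10^-2)²/(2×4π×10⁻⁷) = 1.068×10^3 J/m³.

u ≈ 1070 J/m³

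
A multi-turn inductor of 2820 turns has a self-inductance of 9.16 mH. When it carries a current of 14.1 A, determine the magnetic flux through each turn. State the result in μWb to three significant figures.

From L = NΦ_B/I, the flux per turn is Φ_B = LI/N.
Φ_B = (9.160×10^-3 H)(14.1 A)/2820 = 4.580×10^-5 Wb.

Φ_B ≈ 45.8 μWb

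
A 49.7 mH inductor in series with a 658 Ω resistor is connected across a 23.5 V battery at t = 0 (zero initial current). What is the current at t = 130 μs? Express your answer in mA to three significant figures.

I ≈ 29.3 mA

τ = L/R = 4.970×10^-2/658 = 7.553×10^-5 s; final current I_∞ = ε/R = 23.5/658 = 3.571×10^-2 A.
I(t) = I_∞(1 − e^(−t/τ)) with t/τ = 1.721.
I = (3.571×10^-2)(1 − e^(−1.721)) = 2.933×10^-2 A.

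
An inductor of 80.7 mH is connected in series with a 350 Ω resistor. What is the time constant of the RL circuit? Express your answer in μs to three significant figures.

τ ≈ 231 μs

τ = L/R = (8.070×10^-2 H)/(350 Ω) = 2.306×10^-4 s.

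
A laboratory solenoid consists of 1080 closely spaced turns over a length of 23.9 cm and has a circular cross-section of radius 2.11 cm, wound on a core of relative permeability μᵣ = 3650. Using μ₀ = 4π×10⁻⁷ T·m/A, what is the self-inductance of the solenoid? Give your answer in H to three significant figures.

L ≈ 31.3 H

A = πr² = π(2.110×10^-2 m)² = 1.399×10^-3 m².
For a long solenoid, L = μ₀μᵣN²A/ℓ.
L = (4π×10⁻⁷)(3650)(1080)²(1.399×10^-3)/(0.239 m) = 31.31 H.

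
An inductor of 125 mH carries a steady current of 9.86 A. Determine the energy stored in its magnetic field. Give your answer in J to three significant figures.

Stored magnetic energy: U = ½LI².
U = ½(0.125 H)(9.86 A)² = 6.076 J.

U ≈ 6.08 J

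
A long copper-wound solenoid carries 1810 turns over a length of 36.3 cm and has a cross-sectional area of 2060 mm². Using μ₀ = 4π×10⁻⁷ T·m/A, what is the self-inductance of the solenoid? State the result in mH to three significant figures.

L ≈ 23.4 mH

A = 2060 mm² = 2.060×10^-3 m².
For a long solenoid, L = μ₀N²A/ℓ.
L = (4π×10⁻⁷)(1810)²(2.060×10^-3)/(0.363 m) = 2.336×10^-2 H.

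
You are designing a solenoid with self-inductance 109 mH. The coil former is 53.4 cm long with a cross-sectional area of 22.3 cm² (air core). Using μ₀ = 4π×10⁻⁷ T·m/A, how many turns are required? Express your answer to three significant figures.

N ≈ 4560 turns

A = 22.3 cm² = 2.230×10^-3 m².
From L = μ₀N²A/ℓ, N = √(Lℓ / (μ₀A)).
N = √[(0.109)(0.534) / ((4π×10⁻⁷)×2.230×10^-3)] = √(2.077×10^7) ≈ 4557.5.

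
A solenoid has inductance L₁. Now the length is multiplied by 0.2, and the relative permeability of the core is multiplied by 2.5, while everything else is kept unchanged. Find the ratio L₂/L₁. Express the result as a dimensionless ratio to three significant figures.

For a solenoid, L ∝ μᵣN²A/ℓ.
L₂/L₁ = (0.2)^-1 × (2.5) = 12.5.

L₂/L₁ = 12.5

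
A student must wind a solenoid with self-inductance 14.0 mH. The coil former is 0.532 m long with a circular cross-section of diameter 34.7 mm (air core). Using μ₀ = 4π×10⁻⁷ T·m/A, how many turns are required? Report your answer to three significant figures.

A = π(d/2)² = π(1.735×10^-2 m)² = 9.457×10^-4 m².
From L = μ₀N²A/ℓ, N = √(Lℓ / (μ₀A)).
N = √[(1.400×10^-2)(0.532) / ((4π×10⁻⁷)×9.457×10^-4)] = √(6.267×10^6) ≈ 2503.5.

N ≈ 2500 turns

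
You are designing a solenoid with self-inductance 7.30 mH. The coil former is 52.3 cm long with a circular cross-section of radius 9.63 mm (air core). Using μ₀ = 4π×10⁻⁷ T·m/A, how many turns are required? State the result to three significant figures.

N ≈ 3230 turns

A = πr² = π(9.630×10^-3 m)² = 2.913×10^-4 m².
From L = μ₀N²A/ℓ, N = √(Lℓ / (μ₀A)).
N = √[(7.300×10^-3)(0.523) / ((4π×10⁻⁷)×2.913×10^-4)] = √(1.043×10^7) ≈ 3229.3.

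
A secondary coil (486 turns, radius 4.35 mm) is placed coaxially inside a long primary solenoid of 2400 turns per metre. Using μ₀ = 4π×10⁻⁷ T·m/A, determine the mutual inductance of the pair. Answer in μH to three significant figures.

The outer solenoid produces a uniform field B₁ = μ₀n₁I₁ across the inner coil,
so the flux linkage is N₂Φ = N₂B₁A₂ = μ₀n₁N₂A₂·I₁, giving M = μ₀n₁N₂A₂.
A₂ = πr² = π(4.350×10^-3 m)² = 5.9447×10^-5 m².
M = (4π×10⁻⁷)(2400)(486)(5.9447×10^-5) = 8.713×10^-5 H.

M ≈ 87.1 μH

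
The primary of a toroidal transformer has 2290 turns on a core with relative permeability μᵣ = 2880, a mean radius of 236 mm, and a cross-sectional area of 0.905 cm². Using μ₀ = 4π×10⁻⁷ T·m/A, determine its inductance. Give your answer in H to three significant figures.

For a thin toroid, L = μ₀μᵣN²A/(2πR).
L = (4π×10⁻⁷)(2880)(2290)²(9.050×10^-5) / (2π×0.236 m) = 1.158 H.

L ≈ 1.16 H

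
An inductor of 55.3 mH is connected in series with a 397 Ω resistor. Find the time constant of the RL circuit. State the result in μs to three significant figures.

τ ≈ 139 μs

τ = L/R = (5.530×10^-2 H)/(397 Ω) = 1.393×10^-4 s.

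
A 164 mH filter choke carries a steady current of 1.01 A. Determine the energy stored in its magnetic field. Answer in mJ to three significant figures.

Stored magnetic energy: U = ½LI².
U = ½(0.164 H)(1.01 A)² = 8.3648×10^-2 J.

U ≈ 83.6 mJ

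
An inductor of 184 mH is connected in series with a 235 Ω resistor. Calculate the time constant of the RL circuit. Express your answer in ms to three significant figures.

τ ≈ 0.783 ms

τ = L/R = (0.184 H)/(235 Ω) = 7.830×10^-4 s.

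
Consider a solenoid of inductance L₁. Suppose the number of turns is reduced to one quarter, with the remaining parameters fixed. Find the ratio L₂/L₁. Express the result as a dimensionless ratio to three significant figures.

L₂/L₁ = 0.0625

For a solenoid, L ∝ μᵣN²A/ℓ.
L₂/L₁ = (0.25)^2 = 0.0625.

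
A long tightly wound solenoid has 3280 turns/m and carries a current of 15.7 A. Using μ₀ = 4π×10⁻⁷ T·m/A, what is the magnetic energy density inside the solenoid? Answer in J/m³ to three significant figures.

B = μ₀nI = (4π×10⁻⁷)(3.280×10^3)(15.7) = 6.471×10^-2 T.
u = B²/(2μ₀) = (6.471×10^-2)²/(2×4π×10⁻⁷) = 1.666×10^3 J/m³.

u ≈ 1670 J/m³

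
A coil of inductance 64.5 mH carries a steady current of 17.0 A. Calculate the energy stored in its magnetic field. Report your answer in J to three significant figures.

U ≈ 9.32 J

Stored magnetic energy: U = ½LI².
U = ½(6.450×10^-2 H)(17.0 A)² = 9.32 J.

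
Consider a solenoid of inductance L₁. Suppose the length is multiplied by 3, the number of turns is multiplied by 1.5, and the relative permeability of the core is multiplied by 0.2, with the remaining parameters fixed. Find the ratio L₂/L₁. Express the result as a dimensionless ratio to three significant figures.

For a solenoid, L ∝ μᵣN²A/ℓ.
L₂/L₁ = (3)^-1 × (1.5)^2 × (0.2) = 0.150.

L₂/L₁ = 0.150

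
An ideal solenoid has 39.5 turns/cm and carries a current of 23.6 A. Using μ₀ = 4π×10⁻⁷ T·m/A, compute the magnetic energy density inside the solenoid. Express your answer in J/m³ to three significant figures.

u ≈ 5460 J/m³

B = μ₀nI = (4π×10⁻⁷)(3.950×10^3)(23.6) = 0.1171 T.
u = B²/(2μ₀) = (0.1171)²/(2×4π×10⁻⁷) = 5.460×10^3 J/m³.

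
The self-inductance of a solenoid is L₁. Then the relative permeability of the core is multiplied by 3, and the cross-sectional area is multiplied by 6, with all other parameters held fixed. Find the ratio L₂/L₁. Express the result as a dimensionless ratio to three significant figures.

L₂/L₁ = 18.0

For a solenoid, L ∝ μᵣN²A/ℓ.
L₂/L₁ = (3) × (6) = 18.0.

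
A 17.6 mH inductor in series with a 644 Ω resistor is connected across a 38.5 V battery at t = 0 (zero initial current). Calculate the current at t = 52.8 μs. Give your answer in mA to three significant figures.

τ = L/R = 1.760×10^-2/644 = 2.733×10^-5 s; final current I_∞ = ε/R = 38.5/644 = 5.978×10^-2 A.
I(t) = I_∞(1 − e^(−t/τ)) with t/τ = 1.932.
I = (5.978×10^-2)(1 − e^(−1.932)) = 5.112×10^-2 A.

I ≈ 51.1 mA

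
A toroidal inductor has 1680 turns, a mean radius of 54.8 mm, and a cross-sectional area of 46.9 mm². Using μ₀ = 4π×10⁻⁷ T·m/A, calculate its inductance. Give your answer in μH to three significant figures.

L ≈ 483 μH

For a thin toroid, L = μ₀N²A/(2πR).
L = (4π×10⁻⁷)(1680)²(4.690×10^-5) / (2π×5.480×10^-2 m) = 4.831×10^-4 H.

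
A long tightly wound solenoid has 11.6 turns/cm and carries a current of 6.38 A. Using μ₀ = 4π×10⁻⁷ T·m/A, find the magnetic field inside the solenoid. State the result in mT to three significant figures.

B ≈ 9.30 mT

Inside a long solenoid, B = μ₀nI.
B = (4π×10⁻⁷)(1.160×10^3 m⁻¹)(6.38 A) = 9.300×10^-3 T.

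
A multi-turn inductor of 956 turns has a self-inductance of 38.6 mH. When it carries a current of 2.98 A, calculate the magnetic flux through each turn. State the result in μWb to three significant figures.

From L = NΦ_B/I, the flux per turn is Φ_B = LI/N.
Φ_B = (3.860×10^-2 H)(2.98 A)/956 = 1.203×10^-4 Wb.

Φ_B ≈ 120 μWb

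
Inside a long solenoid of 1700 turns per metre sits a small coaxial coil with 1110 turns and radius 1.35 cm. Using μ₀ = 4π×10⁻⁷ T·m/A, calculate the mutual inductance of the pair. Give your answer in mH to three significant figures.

The outer solenoid produces a uniform field B₁ = μ₀n₁I₁ across the inner coil,
so the flux linkage is N₂Φ = N₂B₁A₂ = μ₀n₁N₂A₂·I₁, giving M = μ₀n₁N₂A₂.
A₂ = πr² = π(1.350×10^-2 m)² = 5.726×10^-4 m².
M = (4π×10⁻⁷)(1700)(1110)(5.726×10^-4) = 1.358×10^-3 H.

M ≈ 1.36 mH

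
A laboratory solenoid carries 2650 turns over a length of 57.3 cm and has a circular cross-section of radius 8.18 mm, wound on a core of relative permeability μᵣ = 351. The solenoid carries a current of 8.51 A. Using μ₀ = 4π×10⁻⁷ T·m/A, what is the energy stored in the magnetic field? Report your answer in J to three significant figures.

A = πr² = π(8.180×10^-3 m)² = 2.102×10^-4 m².
L = μ₀μᵣN²A/ℓ = (4π×10⁻⁷)(351)(2650)²(2.102×10^-4)/(0.573) = 1.136 H.
U = ½LI² = ½(1.136)(8.51)² = 41.147 J.

U ≈ 41.1 J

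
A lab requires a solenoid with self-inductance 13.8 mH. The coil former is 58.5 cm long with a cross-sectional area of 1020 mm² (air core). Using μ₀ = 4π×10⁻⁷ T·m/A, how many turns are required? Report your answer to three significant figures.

A = 1020 mm² = 1.020×10^-3 m².
From L = μ₀N²A/ℓ, N = √(Lℓ / (μ₀A)).
N = √[(1.380×10^-2)(0.585) / ((4π×10⁻⁷)×1.020×10^-3)] = √(6.298×10^6) ≈ 2509.6.

N ≈ 2510 turns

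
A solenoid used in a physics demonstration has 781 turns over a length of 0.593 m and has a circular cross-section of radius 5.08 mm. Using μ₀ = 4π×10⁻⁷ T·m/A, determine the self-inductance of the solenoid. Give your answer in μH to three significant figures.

L ≈ 105 μH

A = πr² = π(5.080×10^-3 m)² = 8.107×10^-5 m².
For a long solenoid, L = μ₀N²A/ℓ.
L = (4π×10⁻⁷)(781)²(8.107×10^-5)/(0.593 m) = 1.048×10^-4 H.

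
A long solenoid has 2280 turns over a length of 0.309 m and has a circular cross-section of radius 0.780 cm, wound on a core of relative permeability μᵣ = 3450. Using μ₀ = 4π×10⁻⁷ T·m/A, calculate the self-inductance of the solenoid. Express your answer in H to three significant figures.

L ≈ 13.9 H

A = πr² = π(7.800×10^-3 m)² = 1.911×10^-4 m².
For a long solenoid, L = μ₀μᵣN²A/ℓ.
L = (4π×10⁻⁷)(3450)(2280)²(1.911×10^-4)/(0.309 m) = 13.94 H.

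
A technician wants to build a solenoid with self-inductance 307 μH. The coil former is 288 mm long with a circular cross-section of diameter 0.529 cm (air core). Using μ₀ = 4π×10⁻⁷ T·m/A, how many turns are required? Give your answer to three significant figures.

N ≈ 1790 turns

A = π(d/2)² = π(2.645×10^-3 m)² = 2.198×10^-5 m².
From L = μ₀N²A/ℓ, N = √(Lℓ / (μ₀A)).
N = √[(3.070×10^-4)(0.288) / ((4π×10⁻⁷)×2.198×10^-5)] = √(3.201×10^6) ≈ 1789.2.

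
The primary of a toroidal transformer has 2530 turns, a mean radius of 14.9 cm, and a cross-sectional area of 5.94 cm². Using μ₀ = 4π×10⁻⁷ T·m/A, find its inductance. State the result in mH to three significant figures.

For a thin toroid, L = μ₀N²A/(2πR).
L = (4π×10⁻⁷)(2530)²(5.940×10^-4) / (2π×0.149 m) = 5.104×10^-3 H.

L ≈ 5.10 mH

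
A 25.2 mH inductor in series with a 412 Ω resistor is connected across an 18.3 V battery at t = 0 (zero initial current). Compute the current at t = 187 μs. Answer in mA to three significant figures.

I ≈ 42.3 mA

τ = L/R = 2.520×10^-2/412 = 6.117×10^-5 s; final current I_∞ = ε/R = 18.3/412 = 4.442×10^-2 A.
I(t) = I_∞(1 − e^(−t/τ)) with t/τ = 3.057.
I = (4.442×10^-2)(1 − e^(−3.057)) = 4.233×10^-2 A.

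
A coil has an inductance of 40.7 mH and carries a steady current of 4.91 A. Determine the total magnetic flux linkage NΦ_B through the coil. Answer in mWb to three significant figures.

NΦ_B ≈ 200 mWb

From L = NΦ_B/I, the flux linkage is NΦ_B = LI.
NΦ_B = (4.070×10^-2 H)(4.91 A) = 0.1998 Wb.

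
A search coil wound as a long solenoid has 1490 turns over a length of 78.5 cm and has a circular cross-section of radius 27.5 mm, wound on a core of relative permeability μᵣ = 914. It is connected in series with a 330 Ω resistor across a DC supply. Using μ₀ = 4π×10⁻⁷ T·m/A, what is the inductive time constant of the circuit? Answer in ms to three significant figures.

A = πr² = π(2.750×10^-2 m)² = 2.376×10^-3 m².
L = μ₀μᵣN²A/ℓ = (4π×10⁻⁷)(914)(1490)²(2.376×10^-3)/(0.785) = 7.717 H.
τ = L/R = (7.717)/(330) = 2.339×10^-2 s.

τ ≈ 23.4 ms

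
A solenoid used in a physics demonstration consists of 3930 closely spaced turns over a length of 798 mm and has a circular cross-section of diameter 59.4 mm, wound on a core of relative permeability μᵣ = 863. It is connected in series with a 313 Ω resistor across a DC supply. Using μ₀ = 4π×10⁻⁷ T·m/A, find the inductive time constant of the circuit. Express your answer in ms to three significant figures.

τ ≈ 186 ms

A = π(d/2)² = π(2.970×10^-2 m)² = 2.771×10^-3 m².
L = μ₀μᵣN²A/ℓ = (4π×10⁻⁷)(863)(3930)²(2.771×10^-3)/(0.798) = 58.17 H.
τ = L/R = (58.17)/(313) = 0.1858 s.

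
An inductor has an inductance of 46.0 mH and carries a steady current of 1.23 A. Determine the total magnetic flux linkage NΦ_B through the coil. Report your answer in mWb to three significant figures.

From L = NΦ_B/I, the flux linkage is NΦ_B = LI.
NΦ_B = (4.600×10^-2 H)(1.23 A) = 5.658×10^-2 Wb.

NΦ_B ≈ 56.6 mWb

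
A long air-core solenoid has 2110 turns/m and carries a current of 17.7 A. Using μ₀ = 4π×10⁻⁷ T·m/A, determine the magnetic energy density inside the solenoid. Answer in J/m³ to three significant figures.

u ≈ 876 J/m³

B = μ₀nI = (4π×10⁻⁷)(2.110×10^3)(17.7) = 4.693×10^-2 T.
u = B²/(2μ₀) = (4.693×10^-2)²/(2×4π×10⁻⁷) = 876.4 J/m³.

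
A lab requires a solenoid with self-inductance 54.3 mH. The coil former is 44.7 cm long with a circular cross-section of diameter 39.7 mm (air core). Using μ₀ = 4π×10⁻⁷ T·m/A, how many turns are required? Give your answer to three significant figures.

N ≈ 3950 turns

A = π(d/2)² = π(1.985×10^-2 m)² = 1.238×10^-3 m².
From L = μ₀N²A/ℓ, N = √(Lℓ / (μ₀A)).
N = √[(5.430×10^-2)(0.447) / ((4π×10⁻⁷)×1.238×10^-3)] = √(1.560×10^7) ≈ 3950.1.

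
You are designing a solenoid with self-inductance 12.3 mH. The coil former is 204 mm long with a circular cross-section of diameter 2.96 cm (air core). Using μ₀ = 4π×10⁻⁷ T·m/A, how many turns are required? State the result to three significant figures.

A = π(d/2)² = π(1.480×10^-2 m)² = 6.881×10^-4 m².
From L = μ₀N²A/ℓ, N = √(Lℓ / (μ₀A)).
N = √[(1.230×10^-2)(0.204) / ((4π×10⁻⁷)×6.881×10^-4)] = √(2.902×10^6) ≈ 1703.4.

N ≈ 1700 turns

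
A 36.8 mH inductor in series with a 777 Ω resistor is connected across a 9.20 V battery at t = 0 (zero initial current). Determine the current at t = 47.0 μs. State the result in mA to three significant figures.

I ≈ 7.45 mA

τ = L/R = 3.680×10^-2/777 = 4.736×10^-5 s; final current I_∞ = ε/R = 9.20/777 = 1.184×10^-2 A.
I(t) = I_∞(1 − e^(−t/τ)) with t/τ = 0.992.
I = (1.184×10^-2)(1 − e^(−0.992)) = 7.451×10^-3 A.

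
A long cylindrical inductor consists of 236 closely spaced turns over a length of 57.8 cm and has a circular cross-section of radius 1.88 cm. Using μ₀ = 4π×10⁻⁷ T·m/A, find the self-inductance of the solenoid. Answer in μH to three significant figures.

L ≈ 134 μH

A = πr² = π(1.880×10^-2 m)² = 1.110×10^-3 m².
For a long solenoid, L = μ₀N²A/ℓ.
L = (4π×10⁻⁷)(236)²(1.110×10^-3)/(0.578 m) = 1.3445×10^-4 H.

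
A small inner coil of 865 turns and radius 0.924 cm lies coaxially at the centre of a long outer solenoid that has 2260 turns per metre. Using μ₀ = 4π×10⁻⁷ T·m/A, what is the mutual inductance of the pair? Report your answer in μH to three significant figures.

The outer solenoid produces a uniform field B₁ = μ₀n₁I₁ across the inner coil,
so the flux linkage is N₂Φ = N₂B₁A₂ = μ₀n₁N₂A₂·I₁, giving M = μ₀n₁N₂A₂.
A₂ = πr² = π(9.240×10^-3 m)² = 2.682×10^-4 m².
M = (4π×10⁻⁷)(2260)(865)(2.682×10^-4) = 6.589×10^-4 H.

M ≈ 659 μH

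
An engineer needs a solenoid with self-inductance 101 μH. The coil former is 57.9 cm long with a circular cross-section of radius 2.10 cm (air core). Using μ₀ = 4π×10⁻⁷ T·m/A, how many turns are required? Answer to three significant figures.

A = πr² = π(2.100×10^-2 m)² = 1.385×10^-3 m².
From L = μ₀N²A/ℓ, N = √(Lℓ / (μ₀A)).
N = √[(1.010×10^-4)(0.579) / ((4π×10⁻⁷)×1.385×10^-3)] = √(3.359×10^4) ≈ 183.3.

N ≈ 183 turns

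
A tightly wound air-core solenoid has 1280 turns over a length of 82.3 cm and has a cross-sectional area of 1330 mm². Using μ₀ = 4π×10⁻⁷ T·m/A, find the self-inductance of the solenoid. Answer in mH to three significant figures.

L ≈ 3.33 mH

A = 1330 mm² = 1.330×10^-3 m².
For a long solenoid, L = μ₀N²A/ℓ.
L = (4π×10⁻⁷)(1280)²(1.330×10^-3)/(0.823 m) = 3.327×10^-3 H.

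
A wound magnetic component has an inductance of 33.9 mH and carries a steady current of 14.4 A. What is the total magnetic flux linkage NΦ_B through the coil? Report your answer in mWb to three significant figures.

NΦ_B ≈ 488 mWb

From L = NΦ_B/I, the flux linkage is NΦ_B = LI.
NΦ_B = (3.390×10^-2 H)(14.4 A) = 0.4882 Wb.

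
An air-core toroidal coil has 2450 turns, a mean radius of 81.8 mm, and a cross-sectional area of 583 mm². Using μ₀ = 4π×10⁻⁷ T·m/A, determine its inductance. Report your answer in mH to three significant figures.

L ≈ 8.56 mH

For a thin toroid, L = μ₀N²A/(2πR).
L = (4π×10⁻⁷)(2450)²(5.830×10^-4) / (2π×8.180×10^-2 m) = 8.556×10^-3 H.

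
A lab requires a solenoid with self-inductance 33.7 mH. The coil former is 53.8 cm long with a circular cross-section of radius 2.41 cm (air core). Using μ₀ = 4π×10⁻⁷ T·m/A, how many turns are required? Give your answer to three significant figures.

N ≈ 2810 turns

A = πr² = π(2.410×10^-2 m)² = 1.8247×10^-3 m².
From L = μ₀N²A/ℓ, N = √(Lℓ / (μ₀A)).
N = √[(3.370×10^-2)(0.538) / ((4π×10⁻⁷)×1.8247×10^-3)] = √(7.907×10^6) ≈ 2812.0.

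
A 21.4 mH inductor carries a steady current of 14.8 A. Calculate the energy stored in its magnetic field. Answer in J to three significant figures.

U ≈ 2.34 J

Stored magnetic energy: U = ½LI².
U = ½(2.140×10^-2 H)(14.8 A)² = 2.344 J.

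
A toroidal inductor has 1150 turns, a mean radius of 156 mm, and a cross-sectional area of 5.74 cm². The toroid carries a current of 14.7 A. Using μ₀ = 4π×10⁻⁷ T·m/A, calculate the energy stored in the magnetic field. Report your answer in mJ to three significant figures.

L = μ₀N²A/(2πR) = (4π×10⁻⁷)(1150)²(5.740×10^-4)/(2π×0.156) = 9.732×10^-4 H.
U = ½LI² = ½(9.732×10^-4)(14.7)² = 0.1052 J.

U ≈ 105 mJ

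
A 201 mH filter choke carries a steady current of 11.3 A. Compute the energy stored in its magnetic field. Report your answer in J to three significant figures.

U ≈ 12.8 J

Stored magnetic energy: U = ½LI².
U = ½(0.201 H)(11.3 A)² = 12.83 J.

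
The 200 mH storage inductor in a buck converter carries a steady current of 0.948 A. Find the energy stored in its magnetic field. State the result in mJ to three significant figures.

Stored magnetic energy: U = ½LI².
U = ½(0.2 H)(0.948 A)² = 8.987×10^-2 J.

U ≈ 89.9 mJ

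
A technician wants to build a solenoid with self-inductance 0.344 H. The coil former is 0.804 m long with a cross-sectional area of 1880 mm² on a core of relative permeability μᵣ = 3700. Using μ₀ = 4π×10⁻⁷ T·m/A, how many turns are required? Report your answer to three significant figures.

A = 1880 mm² = 1.880×10^-3 m².
From L = μ₀μᵣN²A/ℓ, N = √(Lℓ / (μ₀μᵣA)).
N = √[(0.344)(0.804) / ((4π×10⁻⁷)(3700)×1.880×10^-3)] = √(3.164×10^4) ≈ 177.9.

N ≈ 178 turns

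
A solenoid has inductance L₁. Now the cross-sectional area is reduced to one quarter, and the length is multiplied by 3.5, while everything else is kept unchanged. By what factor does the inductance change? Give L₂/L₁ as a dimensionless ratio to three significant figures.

L₂/L₁ = 0.0714

For a solenoid, L ∝ μᵣN²A/ℓ.
L₂/L₁ = (0.25) × (3.5)^-1 = 0.0714.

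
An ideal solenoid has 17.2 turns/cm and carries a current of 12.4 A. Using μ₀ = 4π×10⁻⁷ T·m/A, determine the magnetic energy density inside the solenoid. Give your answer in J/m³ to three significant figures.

B = μ₀nI = (4π×10⁻⁷)(1.720×10^3)(12.4) = 2.680×10^-2 T.
u = B²/(2μ₀) = (2.680×10^-2)²/(2×4π×10⁻⁷) = 285.8 J/m³.

u ≈ 286 J/m³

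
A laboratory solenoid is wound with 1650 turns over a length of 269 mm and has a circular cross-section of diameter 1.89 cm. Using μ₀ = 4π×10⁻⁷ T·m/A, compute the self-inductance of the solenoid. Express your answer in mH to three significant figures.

L ≈ 3.57 mH

A = π(d/2)² = π(9.450×10^-3 m)² = 2.806×10^-4 m².
For a long solenoid, L = μ₀N²A/ℓ.
L = (4π×10⁻⁷)(1650)²(2.806×10^-4)/(0.269 m) = 3.568×10^-3 H.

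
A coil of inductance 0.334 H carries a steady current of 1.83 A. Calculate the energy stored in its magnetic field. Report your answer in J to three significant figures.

Stored magnetic energy: U = ½LI².
U = ½(0.334 H)(1.83 A)² = 0.5593 J.

U ≈ 0.559 J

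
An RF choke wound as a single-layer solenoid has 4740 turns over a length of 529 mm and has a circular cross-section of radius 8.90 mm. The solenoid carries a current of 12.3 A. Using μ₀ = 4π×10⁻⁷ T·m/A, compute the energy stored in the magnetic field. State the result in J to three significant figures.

U ≈ 1.00 J

A = πr² = π(8.900×10^-3 m)² = 2.488×10^-4 m².
L = μ₀N²A/ℓ = (4π×10⁻⁷)(4740)²(2.488×10^-4)/(0.529) = 1.328×10^-2 H.
U = ½LI² = ½(1.328×10^-2)(12.3)² = 1.0047 J.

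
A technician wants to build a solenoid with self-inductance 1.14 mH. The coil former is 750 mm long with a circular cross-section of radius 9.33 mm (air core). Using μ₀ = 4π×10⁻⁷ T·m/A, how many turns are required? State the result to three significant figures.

N ≈ 1580 turns

A = πr² = π(9.330×10^-3 m)² = 2.7347×10^-4 m².
From L = μ₀N²A/ℓ, N = √(Lℓ / (μ₀A)).
N = √[(1.140×10^-3)(0.75) / ((4π×10⁻⁷)×2.7347×10^-4)] = √(2.488×10^6) ≈ 1577.3.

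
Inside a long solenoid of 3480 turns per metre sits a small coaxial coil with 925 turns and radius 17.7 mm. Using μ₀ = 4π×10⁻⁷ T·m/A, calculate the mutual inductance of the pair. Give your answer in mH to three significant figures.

The outer solenoid produces a uniform field B₁ = μ₀n₁I₁ across the inner coil,
so the flux linkage is N₂Φ = N₂B₁A₂ = μ₀n₁N₂A₂·I₁, giving M = μ₀n₁N₂A₂.
A₂ = πr² = π(1.770×10^-2 m)² = 9.842×10^-4 m².
M = (4π×10⁻⁷)(3480)(925)(9.842×10^-4) = 3.981×10^-3 H.

M ≈ 3.98 mH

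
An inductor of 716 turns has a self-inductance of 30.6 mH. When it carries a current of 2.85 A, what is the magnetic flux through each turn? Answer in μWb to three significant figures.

Φ_B ≈ 122 μWb

From L = NΦ_B/I, the flux per turn is Φ_B = LI/N.
Φ_B = (3.060×10^-2 H)(2.85 A)/716 = 1.218×10^-4 Wb.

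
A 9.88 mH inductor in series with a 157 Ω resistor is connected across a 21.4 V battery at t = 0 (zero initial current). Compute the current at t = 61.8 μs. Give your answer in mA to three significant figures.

τ = L/R = 9.880×10^-3/157 = 6.293×10^-5 s; final current I_∞ = ε/R = 21.4/157 = 0.1363 A.
I(t) = I_∞(1 − e^(−t/τ)) with t/τ = 0.982.
I = (0.1363)(1 − e^(−0.982)) = 8.525×10^-2 A.

I ≈ 85.3 mA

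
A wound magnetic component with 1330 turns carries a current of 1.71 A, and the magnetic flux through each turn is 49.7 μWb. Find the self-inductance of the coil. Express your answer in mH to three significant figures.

Self-inductance is defined by L = NΦ_B/I (flux linkage over current).
L = (1330)(4.970×10^-5 Wb)/(1.71 A) = 3.866×10^-2 H.

L ≈ 38.7 mH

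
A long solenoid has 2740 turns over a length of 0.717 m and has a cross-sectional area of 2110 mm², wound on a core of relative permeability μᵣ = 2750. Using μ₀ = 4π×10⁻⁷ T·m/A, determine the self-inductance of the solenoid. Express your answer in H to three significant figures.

L ≈ 76.3 H

A = 2110 mm² = 2.110×10^-3 m².
For a long solenoid, L = μ₀μᵣN²A/ℓ.
L = (4π×10⁻⁷)(2750)(2740)²(2.110×10^-3)/(0.717 m) = 76.3496 H.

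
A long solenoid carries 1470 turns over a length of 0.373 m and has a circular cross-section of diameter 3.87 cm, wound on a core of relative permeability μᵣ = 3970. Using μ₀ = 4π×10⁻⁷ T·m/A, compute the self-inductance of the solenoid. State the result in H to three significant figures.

A = π(d/2)² = π(1.935×10^-2 m)² = 1.176×10^-3 m².
For a long solenoid, L = μ₀μᵣN²A/ℓ.
L = (4π×10⁻⁷)(3970)(1470)²(1.176×10^-3)/(0.373 m) = 34 H.

L ≈ 34.0 H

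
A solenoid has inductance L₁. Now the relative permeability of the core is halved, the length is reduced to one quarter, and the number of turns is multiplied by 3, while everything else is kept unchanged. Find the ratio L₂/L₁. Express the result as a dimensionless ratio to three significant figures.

L₂/L₁ = 18.0

For a solenoid, L ∝ μᵣN²A/ℓ.
L₂/L₁ = (0.5) × (0.25)^-1 × (3)^2 = 18.0.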